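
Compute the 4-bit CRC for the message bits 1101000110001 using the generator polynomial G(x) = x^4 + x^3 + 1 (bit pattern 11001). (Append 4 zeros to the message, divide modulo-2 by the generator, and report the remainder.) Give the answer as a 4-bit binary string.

0111

Append 4 zeros: 11010001100010000. Divide by 11001 (XOR where the leading bit is 1):
  pos 0: 11010 XOR 11001 = 00011
  pos 3: 11001 XOR 11001 = 00000
  pos 8: 10001 XOR 11001 = 01000
  pos 9: 10000 XOR 11001 = 01001
  pos 10: 10010 XOR 11001 = 01011
  pos 11: 10110 XOR 11001 = 01111
  pos 12: 11110 XOR 11001 = 00111
Remainder (last 4 bits) = 0111. This is the CRC / FCS.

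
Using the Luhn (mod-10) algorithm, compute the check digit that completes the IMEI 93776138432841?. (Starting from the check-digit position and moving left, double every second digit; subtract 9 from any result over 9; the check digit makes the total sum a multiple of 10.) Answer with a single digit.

Partial digits right→left: 1 4 8 2 3 4 8 3 1 6 7 7 3 9
Double every second digit counting from the check-digit position (so the 1st, 3rd, 5th, ... of the partial from the right).
  doubled (with −9 where >9): 2 7 6 7 2 5 6 → sum 35
  kept as-is: 4 2 4 3 6 7 9 → sum 35
Total = 35 + 35 = 70.
Check digit = (10 − (70 mod 10)) mod 10 = 0.

0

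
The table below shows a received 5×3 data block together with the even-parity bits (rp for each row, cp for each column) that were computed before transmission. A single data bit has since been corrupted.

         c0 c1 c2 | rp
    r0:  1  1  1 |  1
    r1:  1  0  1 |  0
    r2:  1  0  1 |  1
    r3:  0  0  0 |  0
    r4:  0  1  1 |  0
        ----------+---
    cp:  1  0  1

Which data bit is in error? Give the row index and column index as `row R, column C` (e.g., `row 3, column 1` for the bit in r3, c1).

row 2, column 2

Recompute each row's even parity and compare to rp:
  r0: data parity 1, sent rp 1 → ok
  r1: data parity 0, sent rp 0 → ok
  r2: data parity 0, sent rp 1 → mismatch
  r3: data parity 0, sent rp 0 → ok
  r4: data parity 0, sent rp 0 → ok
Recompute each column's even parity and compare to cp:
  c0: data parity 1, sent cp 1 → ok
  c1: data parity 0, sent cp 0 → ok
  c2: data parity 0, sent cp 1 → mismatch
Exactly one row (r2) and one column (c2) fail → the flipped bit is at their intersection.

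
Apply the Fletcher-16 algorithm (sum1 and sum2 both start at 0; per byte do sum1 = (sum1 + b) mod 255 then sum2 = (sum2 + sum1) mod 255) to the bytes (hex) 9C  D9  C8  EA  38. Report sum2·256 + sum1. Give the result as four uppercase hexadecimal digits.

DE62

Running sums (mod 255):
  after byte 0 (9C): sum1=156, sum2=156
  after byte 1 (D9): sum1=118, sum2=19
  after byte 2 (C8): sum1=63, sum2=82
  after byte 3 (EA): sum1=42, sum2=124
  after byte 4 (38): sum1=98, sum2=222
Checksum = sum2·256 + sum1 = 222·256 + 98 = 56930 = 0xDE62.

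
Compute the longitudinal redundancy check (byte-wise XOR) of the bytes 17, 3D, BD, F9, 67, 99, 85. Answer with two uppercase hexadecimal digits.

15

XOR the bytes together:
  start with 0x17
  0x17 ⊕ 0x3D = 0x2A
  0x2A ⊕ 0xBD = 0x97
  0x97 ⊕ 0xF9 = 0x6E
  0x6E ⊕ 0x67 = 0x09
  0x09 ⊕ 0x99 = 0x90
  0x90 ⊕ 0x85 = 0x15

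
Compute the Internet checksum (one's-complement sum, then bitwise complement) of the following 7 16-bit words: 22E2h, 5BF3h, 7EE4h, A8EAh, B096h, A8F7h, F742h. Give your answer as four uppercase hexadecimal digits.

088A

One's-complement addition (fold any carry out of bit 15 back into bit 0):
  0x22E2 + 0x5BF3 = 0x07ED5
  0x7ED5 + 0x7EE4 = 0x0FDB9
  0xFDB9 + 0xA8EA = 0x1A6A3 → wrap carry → 0xA6A4
  0xA6A4 + 0xB096 = 0x1573A → wrap carry → 0x573B
  0x573B + 0xA8F7 = 0x10032 → wrap carry → 0x0033
  0x0033 + 0xF742 = 0x0F775
One's-complement sum = 0xF775.
Checksum = ~0xF775 & 0xFFFF = 0x088A.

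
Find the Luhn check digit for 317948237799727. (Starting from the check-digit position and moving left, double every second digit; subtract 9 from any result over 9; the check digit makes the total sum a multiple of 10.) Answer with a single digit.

4

Partial digits right→left: 7 2 7 9 9 7 7 3 2 8 4 9 7 1 3
Double every second digit counting from the check-digit position (so the 1st, 3rd, 5th, ... of the partial from the right).
  doubled (with −9 where >9): 5 5 9 5 4 8 5 6 → sum 47
  kept as-is: 2 9 7 3 8 9 1 → sum 39
Total = 47 + 39 = 86.
Check digit = (10 − (86 mod 10)) mod 10 = 4.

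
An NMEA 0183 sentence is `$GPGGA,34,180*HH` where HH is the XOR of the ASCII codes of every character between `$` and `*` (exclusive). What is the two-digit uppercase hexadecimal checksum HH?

XOR the ASCII codes of the payload characters:
  'G' = 0x47 → acc = 0x47
  'P' = 0x50 → acc = 0x17
  'G' = 0x47 → acc = 0x50
  'G' = 0x47 → acc = 0x17
  'A' = 0x41 → acc = 0x56
  ',' = 0x2C → acc = 0x7A
  '3' = 0x33 → acc = 0x49
  '4' = 0x34 → acc = 0x7D
  ',' = 0x2C → acc = 0x51
  '1' = 0x31 → acc = 0x60
  '8' = 0x38 → acc = 0x58
  '0' = 0x30 → acc = 0x68
Checksum = 0x68.

68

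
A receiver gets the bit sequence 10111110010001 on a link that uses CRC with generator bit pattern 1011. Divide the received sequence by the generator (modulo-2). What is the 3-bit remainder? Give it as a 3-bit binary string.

Modulo-2 division of 10111110010001 by 1011:
  pos 0: 1011 XOR 1011 = 0000
  pos 4: 1110 XOR 1011 = 0101
  pos 5: 1010 XOR 1011 = 0001
  pos 8: 1100 XOR 1011 = 0111
  pos 9: 1110 XOR 1011 = 0101
  pos 10: 1011 XOR 1011 = 0000
Remainder = 000 (zero — the frame passes the CRC check).

000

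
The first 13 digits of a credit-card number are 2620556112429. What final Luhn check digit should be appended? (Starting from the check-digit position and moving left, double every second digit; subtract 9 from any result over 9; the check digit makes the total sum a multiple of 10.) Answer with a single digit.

3

Partial digits right→left: 9 2 4 2 1 1 6 5 5 0 2 6 2
Double every second digit counting from the check-digit position (so the 1st, 3rd, 5th, ... of the partial from the right).
  doubled (with −9 where >9): 9 8 2 3 1 4 4 → sum 31
  kept as-is: 2 2 1 5 0 6 → sum 16
Total = 31 + 16 = 47.
Check digit = (10 − (47 mod 10)) mod 10 = 3.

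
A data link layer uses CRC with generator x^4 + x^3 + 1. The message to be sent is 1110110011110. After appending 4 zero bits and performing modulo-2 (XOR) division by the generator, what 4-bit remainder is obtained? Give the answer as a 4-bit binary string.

1100

Append 4 zeros: 11101100111100000. Divide by 11001 (XOR where the leading bit is 1):
  pos 0: 11101 XOR 11001 = 00100
  pos 2: 10010 XOR 11001 = 01011
  pos 3: 10110 XOR 11001 = 01111
  pos 4: 11111 XOR 11001 = 00110
  pos 6: 11011 XOR 11001 = 00010
  pos 9: 10100 XOR 11001 = 01101
  pos 10: 11010 XOR 11001 = 00011
Remainder (last 4 bits) = 1100. This is the CRC / FCS.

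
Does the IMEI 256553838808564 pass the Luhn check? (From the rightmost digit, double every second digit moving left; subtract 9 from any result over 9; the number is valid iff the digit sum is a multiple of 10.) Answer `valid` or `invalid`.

invalid

From the right, keep odd positions and double even positions (subtract 9 from any doubled value over 9):
  doubled (positions 2,4,...): 3 7 7 6 6 1 1 → sum 31
  kept (positions 1,3,...): 4 5 0 8 8 5 6 2 → sum 38
Total = 69.
69 mod 10 = 9, so the number is invalid.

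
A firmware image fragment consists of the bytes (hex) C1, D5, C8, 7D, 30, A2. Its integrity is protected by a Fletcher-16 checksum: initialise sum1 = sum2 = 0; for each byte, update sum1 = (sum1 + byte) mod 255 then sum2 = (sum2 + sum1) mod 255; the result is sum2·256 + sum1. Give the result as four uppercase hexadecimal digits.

Running sums (mod 255):
  after byte 0 (C1): sum1=193, sum2=193
  after byte 1 (D5): sum1=151, sum2=89
  after byte 2 (C8): sum1=96, sum2=185
  after byte 3 (7D): sum1=221, sum2=151
  after byte 4 (30): sum1=14, sum2=165
  after byte 5 (A2): sum1=176, sum2=86
Checksum = sum2·256 + sum1 = 86·256 + 176 = 22192 = 0x56B0.

56B0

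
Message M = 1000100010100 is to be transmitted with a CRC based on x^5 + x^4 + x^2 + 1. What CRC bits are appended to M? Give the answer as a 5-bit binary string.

Append 5 zeros: 100010001010000000. Divide by 110101 (XOR where the leading bit is 1):
  pos 0: 100010 XOR 110101 = 010111
  pos 1: 101110 XOR 110101 = 011011
  pos 2: 110110 XOR 110101 = 000011
  pos 6: 111010 XOR 110101 = 001111
  pos 8: 111100 XOR 110101 = 001001
  pos 10: 100100 XOR 110101 = 010001
  pos 11: 100010 XOR 110101 = 010111
  pos 12: 101110 XOR 110101 = 011011
Remainder (last 5 bits) = 11011. This is the CRC / FCS.

11011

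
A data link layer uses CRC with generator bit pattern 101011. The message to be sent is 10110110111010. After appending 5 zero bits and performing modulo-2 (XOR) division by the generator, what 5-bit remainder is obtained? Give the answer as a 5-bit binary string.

Append 5 zeros: 1011011011101000000. Divide by 101011 (XOR where the leading bit is 1):
  pos 0: 101101 XOR 101011 = 000110
  pos 3: 110101 XOR 101011 = 011110
  pos 4: 111101 XOR 101011 = 010110
  pos 5: 101101 XOR 101011 = 000110
  pos 8: 110010 XOR 101011 = 011001
  pos 9: 110010 XOR 101011 = 011001
  pos 10: 110010 XOR 101011 = 011001
  pos 11: 110010 XOR 101011 = 011001
  pos 12: 110010 XOR 101011 = 011001
  pos 13: 110010 XOR 101011 = 011001
Remainder (last 5 bits) = 11001. This is the CRC / FCS.

11001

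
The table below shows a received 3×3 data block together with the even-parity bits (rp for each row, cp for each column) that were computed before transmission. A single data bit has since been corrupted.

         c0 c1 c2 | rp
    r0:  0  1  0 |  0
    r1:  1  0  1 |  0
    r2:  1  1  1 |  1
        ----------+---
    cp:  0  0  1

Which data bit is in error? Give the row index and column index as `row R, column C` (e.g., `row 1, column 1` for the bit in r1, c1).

row 0, column 2

Recompute each row's even parity and compare to rp:
  r0: data parity 1, sent rp 0 → mismatch
  r1: data parity 0, sent rp 0 → ok
  r2: data parity 1, sent rp 1 → ok
Recompute each column's even parity and compare to cp:
  c0: data parity 0, sent cp 0 → ok
  c1: data parity 0, sent cp 0 → ok
  c2: data parity 0, sent cp 1 → mismatch
Exactly one row (r0) and one column (c2) fail → the flipped bit is at their intersection.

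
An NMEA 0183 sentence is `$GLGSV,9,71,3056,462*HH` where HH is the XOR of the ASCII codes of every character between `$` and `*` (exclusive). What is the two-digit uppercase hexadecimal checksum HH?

46

XOR the ASCII codes of the payload characters:
  'G' = 0x47 → acc = 0x47
  'L' = 0x4C → acc = 0x0B
  'G' = 0x47 → acc = 0x4C
  'S' = 0x53 → acc = 0x1F
  'V' = 0x56 → acc = 0x49
  ',' = 0x2C → acc = 0x65
  '9' = 0x39 → acc = 0x5C
  ',' = 0x2C → acc = 0x70
  '7' = 0x37 → acc = 0x47
  '1' = 0x31 → acc = 0x76
  ',' = 0x2C → acc = 0x5A
  '3' = 0x33 → acc = 0x69
  '0' = 0x30 → acc = 0x59
  '5' = 0x35 → acc = 0x6C
  '6' = 0x36 → acc = 0x5A
  ',' = 0x2C → acc = 0x76
  '4' = 0x34 → acc = 0x42
  '6' = 0x36 → acc = 0x74
  '2' = 0x32 → acc = 0x46
Checksum = 0x46.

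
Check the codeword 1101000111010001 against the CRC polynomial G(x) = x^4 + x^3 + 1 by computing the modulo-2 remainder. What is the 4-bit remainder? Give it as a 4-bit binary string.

0000

Modulo-2 division of 1101000111010001 by 11001:
  pos 0: 11010 XOR 11001 = 00011
  pos 3: 11001 XOR 11001 = 00000
  pos 8: 11010 XOR 11001 = 00011
  pos 11: 11001 XOR 11001 = 00000
Remainder = 0000 (zero — the frame passes the CRC check).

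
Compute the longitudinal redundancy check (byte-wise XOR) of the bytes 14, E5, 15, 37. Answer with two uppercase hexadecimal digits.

D3

XOR the bytes together:
  start with 0x14
  0x14 ⊕ 0xE5 = 0xF1
  0xF1 ⊕ 0x15 = 0xE4
  0xE4 ⊕ 0x37 = 0xD3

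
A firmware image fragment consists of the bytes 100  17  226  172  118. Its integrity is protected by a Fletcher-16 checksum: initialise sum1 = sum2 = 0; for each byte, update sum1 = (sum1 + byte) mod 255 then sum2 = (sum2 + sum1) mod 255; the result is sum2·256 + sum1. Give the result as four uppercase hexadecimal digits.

B27B

Running sums (mod 255):
  after byte 0 (100): sum1=100, sum2=100
  after byte 1 (17): sum1=117, sum2=217
  after byte 2 (226): sum1=88, sum2=50
  after byte 3 (172): sum1=5, sum2=55
  after byte 4 (118): sum1=123, sum2=178
Checksum = sum2·256 + sum1 = 178·256 + 123 = 45691 = 0xB27B.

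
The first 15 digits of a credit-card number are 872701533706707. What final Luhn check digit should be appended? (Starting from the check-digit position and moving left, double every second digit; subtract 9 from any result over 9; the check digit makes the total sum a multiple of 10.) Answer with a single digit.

Partial digits right→left: 7 0 7 6 0 7 3 3 5 1 0 7 2 7 8
Double every second digit counting from the check-digit position (so the 1st, 3rd, 5th, ... of the partial from the right).
  doubled (with −9 where >9): 5 5 0 6 1 0 4 7 → sum 28
  kept as-is: 0 6 7 3 1 7 7 → sum 31
Total = 28 + 31 = 59.
Check digit = (10 − (59 mod 10)) mod 10 = 1.

1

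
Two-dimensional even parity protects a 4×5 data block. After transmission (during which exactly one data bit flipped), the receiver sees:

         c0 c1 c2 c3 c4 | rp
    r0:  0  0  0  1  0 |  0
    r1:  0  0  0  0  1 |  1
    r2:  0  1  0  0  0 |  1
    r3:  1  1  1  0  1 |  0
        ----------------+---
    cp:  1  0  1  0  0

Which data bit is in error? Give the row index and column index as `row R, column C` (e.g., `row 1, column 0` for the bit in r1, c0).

Recompute each row's even parity and compare to rp:
  r0: data parity 1, sent rp 0 → mismatch
  r1: data parity 1, sent rp 1 → ok
  r2: data parity 1, sent rp 1 → ok
  r3: data parity 0, sent rp 0 → ok
Recompute each column's even parity and compare to cp:
  c0: data parity 1, sent cp 1 → ok
  c1: data parity 0, sent cp 0 → ok
  c2: data parity 1, sent cp 1 → ok
  c3: data parity 1, sent cp 0 → mismatch
  c4: data parity 0, sent cp 0 → ok
Exactly one row (r0) and one column (c3) fail → the flipped bit is at their intersection.

row 0, column 3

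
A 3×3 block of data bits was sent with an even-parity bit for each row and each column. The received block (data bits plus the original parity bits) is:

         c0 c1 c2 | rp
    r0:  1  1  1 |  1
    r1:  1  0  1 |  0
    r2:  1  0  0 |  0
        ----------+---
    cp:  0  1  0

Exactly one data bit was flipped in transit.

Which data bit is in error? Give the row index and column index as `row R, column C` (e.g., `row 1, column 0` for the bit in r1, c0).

row 2, column 0

Recompute each row's even parity and compare to rp:
  r0: data parity 1, sent rp 1 → ok
  r1: data parity 0, sent rp 0 → ok
  r2: data parity 1, sent rp 0 → mismatch
Recompute each column's even parity and compare to cp:
  c0: data parity 1, sent cp 0 → mismatch
  c1: data parity 1, sent cp 1 → ok
  c2: data parity 0, sent cp 0 → ok
Exactly one row (r2) and one column (c0) fail → the flipped bit is at their intersection.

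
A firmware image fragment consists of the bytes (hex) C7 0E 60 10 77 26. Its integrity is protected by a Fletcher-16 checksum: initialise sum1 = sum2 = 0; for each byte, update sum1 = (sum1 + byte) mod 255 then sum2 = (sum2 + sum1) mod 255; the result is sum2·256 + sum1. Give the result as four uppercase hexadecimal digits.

BBE3

Running sums (mod 255):
  after byte 0 (C7): sum1=199, sum2=199
  after byte 1 (0E): sum1=213, sum2=157
  after byte 2 (60): sum1=54, sum2=211
  after byte 3 (10): sum1=70, sum2=26
  after byte 4 (77): sum1=189, sum2=215
  after byte 5 (26): sum1=227, sum2=187
Checksum = sum2·256 + sum1 = 187·256 + 227 = 48099 = 0xBBE3.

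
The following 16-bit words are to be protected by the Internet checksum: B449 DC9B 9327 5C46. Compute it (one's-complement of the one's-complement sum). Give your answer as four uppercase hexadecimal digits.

One's-complement addition (fold any carry out of bit 15 back into bit 0):
  0xB449 + 0xDC9B = 0x190E4 → wrap carry → 0x90E5
  0x90E5 + 0x9327 = 0x1240C → wrap carry → 0x240D
  0x240D + 0x5C46 = 0x08053
One's-complement sum = 0x8053.
Checksum = ~0x8053 & 0xFFFF = 0x7FAC.

7FAC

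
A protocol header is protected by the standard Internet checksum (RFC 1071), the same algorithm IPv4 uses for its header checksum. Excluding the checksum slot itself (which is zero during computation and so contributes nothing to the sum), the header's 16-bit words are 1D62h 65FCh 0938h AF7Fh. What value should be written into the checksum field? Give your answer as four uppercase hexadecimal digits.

One's-complement addition (fold any carry out of bit 15 back into bit 0):
  0x1D62 + 0x65FC = 0x0835E
  0x835E + 0x0938 = 0x08C96
  0x8C96 + 0xAF7F = 0x13C15 → wrap carry → 0x3C16
One's-complement sum = 0x3C16.
Checksum = ~0x3C16 & 0xFFFF = 0xC3E9.

C3E9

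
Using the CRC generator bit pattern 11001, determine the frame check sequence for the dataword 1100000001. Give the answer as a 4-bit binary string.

1100

Append 4 zeros: 11000000010000. Divide by 11001 (XOR where the leading bit is 1):
  pos 0: 11000 XOR 11001 = 00001
  pos 4: 10000 XOR 11001 = 01001
  pos 5: 10011 XOR 11001 = 01010
  pos 6: 10100 XOR 11001 = 01101
  pos 7: 11010 XOR 11001 = 00011
Remainder (last 4 bits) = 1100. This is the CRC / FCS.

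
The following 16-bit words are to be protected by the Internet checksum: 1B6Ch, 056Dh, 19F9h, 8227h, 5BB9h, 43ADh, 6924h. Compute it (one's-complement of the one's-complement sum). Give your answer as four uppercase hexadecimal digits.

3A7B

One's-complement addition (fold any carry out of bit 15 back into bit 0):
  0x1B6C + 0x056D = 0x020D9
  0x20D9 + 0x19F9 = 0x03AD2
  0x3AD2 + 0x8227 = 0x0BCF9
  0xBCF9 + 0x5BB9 = 0x118B2 → wrap carry → 0x18B3
  0x18B3 + 0x43AD = 0x05C60
  0x5C60 + 0x6924 = 0x0C584
One's-complement sum = 0xC584.
Checksum = ~0xC584 & 0xFFFF = 0x3A7B.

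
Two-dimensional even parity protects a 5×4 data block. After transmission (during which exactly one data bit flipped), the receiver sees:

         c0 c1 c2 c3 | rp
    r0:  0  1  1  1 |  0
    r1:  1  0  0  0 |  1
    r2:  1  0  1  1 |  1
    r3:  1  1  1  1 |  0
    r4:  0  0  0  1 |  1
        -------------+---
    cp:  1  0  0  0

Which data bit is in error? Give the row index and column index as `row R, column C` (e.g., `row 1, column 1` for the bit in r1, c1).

row 0, column 2

Recompute each row's even parity and compare to rp:
  r0: data parity 1, sent rp 0 → mismatch
  r1: data parity 1, sent rp 1 → ok
  r2: data parity 1, sent rp 1 → ok
  r3: data parity 0, sent rp 0 → ok
  r4: data parity 1, sent rp 1 → ok
Recompute each column's even parity and compare to cp:
  c0: data parity 1, sent cp 1 → ok
  c1: data parity 0, sent cp 0 → ok
  c2: data parity 1, sent cp 0 → mismatch
  c3: data parity 0, sent cp 0 → ok
Exactly one row (r0) and one column (c2) fail → the flipped bit is at their intersection.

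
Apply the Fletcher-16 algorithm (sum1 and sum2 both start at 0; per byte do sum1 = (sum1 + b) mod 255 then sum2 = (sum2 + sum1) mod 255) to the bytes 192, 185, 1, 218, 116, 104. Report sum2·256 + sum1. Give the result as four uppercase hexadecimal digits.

0B33

Running sums (mod 255):
  after byte 0 (192): sum1=192, sum2=192
  after byte 1 (185): sum1=122, sum2=59
  after byte 2 (1): sum1=123, sum2=182
  after byte 3 (218): sum1=86, sum2=13
  after byte 4 (116): sum1=202, sum2=215
  after byte 5 (104): sum1=51, sum2=11
Checksum = sum2·256 + sum1 = 11·256 + 51 = 2867 = 0x0B33.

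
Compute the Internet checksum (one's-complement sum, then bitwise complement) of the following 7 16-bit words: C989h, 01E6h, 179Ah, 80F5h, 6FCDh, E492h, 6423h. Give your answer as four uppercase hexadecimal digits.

One's-complement addition (fold any carry out of bit 15 back into bit 0):
  0xC989 + 0x01E6 = 0x0CB6F
  0xCB6F + 0x179A = 0x0E309
  0xE309 + 0x80F5 = 0x163FE → wrap carry → 0x63FF
  0x63FF + 0x6FCD = 0x0D3CC
  0xD3CC + 0xE492 = 0x1B85E → wrap carry → 0xB85F
  0xB85F + 0x6423 = 0x11C82 → wrap carry → 0x1C83
One's-complement sum = 0x1C83.
Checksum = ~0x1C83 & 0xFFFF = 0xE37C.

E37C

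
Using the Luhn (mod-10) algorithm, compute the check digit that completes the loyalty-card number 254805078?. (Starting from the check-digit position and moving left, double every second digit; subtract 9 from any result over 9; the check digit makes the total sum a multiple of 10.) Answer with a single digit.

Partial digits right→left: 8 7 0 5 0 8 4 5 2
Double every second digit counting from the check-digit position (so the 1st, 3rd, 5th, ... of the partial from the right).
  doubled (with −9 where >9): 7 0 0 8 4 → sum 19
  kept as-is: 7 5 8 5 → sum 25
Total = 19 + 25 = 44.
Check digit = (10 − (44 mod 10)) mod 10 = 6.

6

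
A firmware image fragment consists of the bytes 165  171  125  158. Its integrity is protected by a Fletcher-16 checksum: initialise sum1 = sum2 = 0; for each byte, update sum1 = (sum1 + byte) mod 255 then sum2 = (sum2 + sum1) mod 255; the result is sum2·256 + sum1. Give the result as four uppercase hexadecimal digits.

Running sums (mod 255):
  after byte 0 (165): sum1=165, sum2=165
  after byte 1 (171): sum1=81, sum2=246
  after byte 2 (125): sum1=206, sum2=197
  after byte 3 (158): sum1=109, sum2=51
Checksum = sum2·256 + sum1 = 51·256 + 109 = 13165 = 0x336D.

336D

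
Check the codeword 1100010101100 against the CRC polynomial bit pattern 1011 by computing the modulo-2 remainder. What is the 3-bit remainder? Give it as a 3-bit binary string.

Modulo-2 division of 1100010101100 by 1011:
  pos 0: 1100 XOR 1011 = 0111
  pos 1: 1110 XOR 1011 = 0101
  pos 2: 1011 XOR 1011 = 0000
  pos 7: 1011 XOR 1011 = 0000
Remainder = 000 (zero — the frame passes the CRC check).

000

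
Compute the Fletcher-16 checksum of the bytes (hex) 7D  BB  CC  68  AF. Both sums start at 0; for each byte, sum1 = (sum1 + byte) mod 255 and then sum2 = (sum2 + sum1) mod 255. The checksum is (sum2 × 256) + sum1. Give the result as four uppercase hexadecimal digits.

491E

Running sums (mod 255):
  after byte 0 (7D): sum1=125, sum2=125
  after byte 1 (BB): sum1=57, sum2=182
  after byte 2 (CC): sum1=6, sum2=188
  after byte 3 (68): sum1=110, sum2=43
  after byte 4 (AF): sum1=30, sum2=73
Checksum = sum2·256 + sum1 = 73·256 + 30 = 18718 = 0x491E.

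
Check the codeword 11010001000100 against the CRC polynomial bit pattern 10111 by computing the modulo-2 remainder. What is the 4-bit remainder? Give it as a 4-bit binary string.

0010

Modulo-2 division of 11010001000100 by 10111:
  pos 0: 11010 XOR 10111 = 01101
  pos 1: 11010 XOR 10111 = 01101
  pos 2: 11010 XOR 10111 = 01101
  pos 3: 11011 XOR 10111 = 01100
  pos 4: 11000 XOR 10111 = 01111
  pos 5: 11110 XOR 10111 = 01001
  pos 6: 10010 XOR 10111 = 00101
  pos 8: 10110 XOR 10111 = 00001
Remainder = 0010 (nonzero — an error is detected).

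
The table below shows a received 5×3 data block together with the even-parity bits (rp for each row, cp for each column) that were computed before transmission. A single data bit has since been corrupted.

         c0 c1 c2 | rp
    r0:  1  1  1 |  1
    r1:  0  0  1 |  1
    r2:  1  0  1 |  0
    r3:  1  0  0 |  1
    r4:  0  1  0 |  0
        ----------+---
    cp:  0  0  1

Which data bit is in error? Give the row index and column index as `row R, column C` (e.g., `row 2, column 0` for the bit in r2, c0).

row 4, column 0

Recompute each row's even parity and compare to rp:
  r0: data parity 1, sent rp 1 → ok
  r1: data parity 1, sent rp 1 → ok
  r2: data parity 0, sent rp 0 → ok
  r3: data parity 1, sent rp 1 → ok
  r4: data parity 1, sent rp 0 → mismatch
Recompute each column's even parity and compare to cp:
  c0: data parity 1, sent cp 0 → mismatch
  c1: data parity 0, sent cp 0 → ok
  c2: data parity 1, sent cp 1 → ok
Exactly one row (r4) and one column (c0) fail → the flipped bit is at their intersection.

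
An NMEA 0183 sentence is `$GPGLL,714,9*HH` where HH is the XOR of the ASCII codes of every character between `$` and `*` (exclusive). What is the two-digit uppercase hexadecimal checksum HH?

5B

XOR the ASCII codes of the payload characters:
  'G' = 0x47 → acc = 0x47
  'P' = 0x50 → acc = 0x17
  'G' = 0x47 → acc = 0x50
  'L' = 0x4C → acc = 0x1C
  'L' = 0x4C → acc = 0x50
  ',' = 0x2C → acc = 0x7C
  '7' = 0x37 → acc = 0x4B
  '1' = 0x31 → acc = 0x7A
  '4' = 0x34 → acc = 0x4E
  ',' = 0x2C → acc = 0x62
  '9' = 0x39 → acc = 0x5B
Checksum = 0x5B.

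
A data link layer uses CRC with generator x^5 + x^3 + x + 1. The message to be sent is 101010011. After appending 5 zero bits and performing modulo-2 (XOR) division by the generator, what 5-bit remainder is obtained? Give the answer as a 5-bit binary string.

10011

Append 5 zeros: 10101001100000. Divide by 101011 (XOR where the leading bit is 1):
  pos 0: 101010 XOR 101011 = 000001
  pos 5: 101100 XOR 101011 = 000111
  pos 8: 111000 XOR 101011 = 010011
Remainder (last 5 bits) = 10011. This is the CRC / FCS.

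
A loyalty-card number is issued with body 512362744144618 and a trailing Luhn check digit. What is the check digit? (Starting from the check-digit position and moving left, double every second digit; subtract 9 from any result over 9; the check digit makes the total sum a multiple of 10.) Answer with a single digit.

5

Partial digits right→left: 8 1 6 4 4 1 4 4 7 2 6 3 2 1 5
Double every second digit counting from the check-digit position (so the 1st, 3rd, 5th, ... of the partial from the right).
  doubled (with −9 where >9): 7 3 8 8 5 3 4 1 → sum 39
  kept as-is: 1 4 1 4 2 3 1 → sum 16
Total = 39 + 16 = 55.
Check digit = (10 − (55 mod 10)) mod 10 = 5.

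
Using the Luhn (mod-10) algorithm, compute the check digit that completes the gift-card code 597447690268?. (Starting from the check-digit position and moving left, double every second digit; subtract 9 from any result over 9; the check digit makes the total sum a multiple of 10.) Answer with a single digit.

Partial digits right→left: 8 6 2 0 9 6 7 4 4 7 9 5
Double every second digit counting from the check-digit position (so the 1st, 3rd, 5th, ... of the partial from the right).
  doubled (with −9 where >9): 7 4 9 5 8 9 → sum 42
  kept as-is: 6 0 6 4 7 5 → sum 28
Total = 42 + 28 = 70.
Check digit = (10 − (70 mod 10)) mod 10 = 0.

0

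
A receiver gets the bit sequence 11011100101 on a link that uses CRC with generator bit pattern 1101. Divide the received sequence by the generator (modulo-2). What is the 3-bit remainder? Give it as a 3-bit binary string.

000

Modulo-2 division of 11011100101 by 1101:
  pos 0: 1101 XOR 1101 = 0000
  pos 4: 1100 XOR 1101 = 0001
  pos 7: 1101 XOR 1101 = 0000
Remainder = 000 (zero — the frame passes the CRC check).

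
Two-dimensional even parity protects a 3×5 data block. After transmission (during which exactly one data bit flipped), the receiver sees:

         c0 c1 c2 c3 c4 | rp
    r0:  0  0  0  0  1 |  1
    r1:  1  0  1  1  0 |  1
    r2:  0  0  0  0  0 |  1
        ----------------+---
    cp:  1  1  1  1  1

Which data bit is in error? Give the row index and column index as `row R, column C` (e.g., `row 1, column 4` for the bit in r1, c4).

row 2, column 1

Recompute each row's even parity and compare to rp:
  r0: data parity 1, sent rp 1 → ok
  r1: data parity 1, sent rp 1 → ok
  r2: data parity 0, sent rp 1 → mismatch
Recompute each column's even parity and compare to cp:
  c0: data parity 1, sent cp 1 → ok
  c1: data parity 0, sent cp 1 → mismatch
  c2: data parity 1, sent cp 1 → ok
  c3: data parity 1, sent cp 1 → ok
  c4: data parity 1, sent cp 1 → ok
Exactly one row (r2) and one column (c1) fail → the flipped bit is at their intersection.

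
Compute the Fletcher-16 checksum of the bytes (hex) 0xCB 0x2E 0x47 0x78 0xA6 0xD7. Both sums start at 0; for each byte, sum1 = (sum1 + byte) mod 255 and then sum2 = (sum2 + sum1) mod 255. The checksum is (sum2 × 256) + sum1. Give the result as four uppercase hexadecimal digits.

Running sums (mod 255):
  after byte 0 (0xCB): sum1=203, sum2=203
  after byte 1 (0x2E): sum1=249, sum2=197
  after byte 2 (0x47): sum1=65, sum2=7
  after byte 3 (0x78): sum1=185, sum2=192
  after byte 4 (0xA6): sum1=96, sum2=33
  after byte 5 (0xD7): sum1=56, sum2=89
Checksum = sum2·256 + sum1 = 89·256 + 56 = 22840 = 0x5938.

5938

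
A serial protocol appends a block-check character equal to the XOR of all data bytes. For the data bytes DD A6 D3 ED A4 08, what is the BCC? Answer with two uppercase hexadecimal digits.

E9

XOR the bytes together:
  start with 0xDD
  0xDD ⊕ 0xA6 = 0x7B
  0x7B ⊕ 0xD3 = 0xA8
  0xA8 ⊕ 0xED = 0x45
  0x45 ⊕ 0xA4 = 0xE1
  0xE1 ⊕ 0x08 = 0xE9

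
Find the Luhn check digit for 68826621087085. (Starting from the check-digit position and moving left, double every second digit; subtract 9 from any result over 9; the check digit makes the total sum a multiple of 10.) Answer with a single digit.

9

Partial digits right→left: 5 8 0 7 8 0 1 2 6 6 2 8 8 6
Double every second digit counting from the check-digit position (so the 1st, 3rd, 5th, ... of the partial from the right).
  doubled (with −9 where >9): 1 0 7 2 3 4 7 → sum 24
  kept as-is: 8 7 0 2 6 8 6 → sum 37
Total = 24 + 37 = 61.
Check digit = (10 − (61 mod 10)) mod 10 = 9.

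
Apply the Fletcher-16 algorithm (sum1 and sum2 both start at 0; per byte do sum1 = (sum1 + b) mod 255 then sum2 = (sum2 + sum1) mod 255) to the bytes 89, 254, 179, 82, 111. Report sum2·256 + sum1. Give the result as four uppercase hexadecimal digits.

E9CD

Running sums (mod 255):
  after byte 0 (89): sum1=89, sum2=89
  after byte 1 (254): sum1=88, sum2=177
  after byte 2 (179): sum1=12, sum2=189
  after byte 3 (82): sum1=94, sum2=28
  after byte 4 (111): sum1=205, sum2=233
Checksum = sum2·256 + sum1 = 233·256 + 205 = 59853 = 0xE9CD.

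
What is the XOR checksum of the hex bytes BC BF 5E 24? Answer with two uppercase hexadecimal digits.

79

XOR the bytes together:
  start with 0xBC
  0xBC ⊕ 0xBF = 0x03
  0x03 ⊕ 0x5E = 0x5D
  0x5D ⊕ 0x24 = 0x79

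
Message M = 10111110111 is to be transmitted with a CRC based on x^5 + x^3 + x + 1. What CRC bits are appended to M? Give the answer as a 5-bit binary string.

11100

Append 5 zeros: 1011111011100000. Divide by 101011 (XOR where the leading bit is 1):
  pos 0: 101111 XOR 101011 = 000100
  pos 3: 100101 XOR 101011 = 001110
  pos 5: 111011 XOR 101011 = 010000
  pos 6: 100000 XOR 101011 = 001011
  pos 8: 101100 XOR 101011 = 000111
Remainder (last 5 bits) = 11100. This is the CRC / FCS.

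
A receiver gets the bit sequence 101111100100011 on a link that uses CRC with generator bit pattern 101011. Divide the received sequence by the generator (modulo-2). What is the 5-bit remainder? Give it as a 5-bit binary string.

01011

Modulo-2 division of 101111100100011 by 101011:
  pos 0: 101111 XOR 101011 = 000100
  pos 3: 100100 XOR 101011 = 001111
  pos 5: 111110 XOR 101011 = 010101
  pos 6: 101010 XOR 101011 = 000001
Remainder = 01011 (nonzero — an error is detected).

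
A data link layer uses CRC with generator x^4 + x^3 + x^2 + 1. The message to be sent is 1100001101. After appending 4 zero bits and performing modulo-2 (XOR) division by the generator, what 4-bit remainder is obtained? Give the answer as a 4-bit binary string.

Append 4 zeros: 11000011010000. Divide by 11101 (XOR where the leading bit is 1):
  pos 0: 11000 XOR 11101 = 00101
  pos 2: 10101 XOR 11101 = 01000
  pos 3: 10001 XOR 11101 = 01100
  pos 4: 11000 XOR 11101 = 00101
  pos 6: 10110 XOR 11101 = 01011
  pos 7: 10110 XOR 11101 = 01011
  pos 8: 10110 XOR 11101 = 01011
  pos 9: 10110 XOR 11101 = 01011
Remainder (last 4 bits) = 1011. This is the CRC / FCS.

1011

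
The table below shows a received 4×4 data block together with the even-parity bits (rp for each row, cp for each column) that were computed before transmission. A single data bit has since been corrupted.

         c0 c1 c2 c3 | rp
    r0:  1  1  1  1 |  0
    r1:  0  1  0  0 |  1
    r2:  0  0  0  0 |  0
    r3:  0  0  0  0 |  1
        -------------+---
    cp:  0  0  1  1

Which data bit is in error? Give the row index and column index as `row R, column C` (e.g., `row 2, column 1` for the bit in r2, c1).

row 3, column 0

Recompute each row's even parity and compare to rp:
  r0: data parity 0, sent rp 0 → ok
  r1: data parity 1, sent rp 1 → ok
  r2: data parity 0, sent rp 0 → ok
  r3: data parity 0, sent rp 1 → mismatch
Recompute each column's even parity and compare to cp:
  c0: data parity 1, sent cp 0 → mismatch
  c1: data parity 0, sent cp 0 → ok
  c2: data parity 1, sent cp 1 → ok
  c3: data parity 1, sent cp 1 → ok
Exactly one row (r3) and one column (c0) fail → the flipped bit is at their intersection.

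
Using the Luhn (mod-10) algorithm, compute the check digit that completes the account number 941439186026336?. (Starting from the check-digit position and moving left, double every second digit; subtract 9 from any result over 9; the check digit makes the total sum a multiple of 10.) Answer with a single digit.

Partial digits right→left: 6 3 3 6 2 0 6 8 1 9 3 4 1 4 9
Double every second digit counting from the check-digit position (so the 1st, 3rd, 5th, ... of the partial from the right).
  doubled (with −9 where >9): 3 6 4 3 2 6 2 9 → sum 35
  kept as-is: 3 6 0 8 9 4 4 → sum 34
Total = 35 + 34 = 69.
Check digit = (10 − (69 mod 10)) mod 10 = 1.

1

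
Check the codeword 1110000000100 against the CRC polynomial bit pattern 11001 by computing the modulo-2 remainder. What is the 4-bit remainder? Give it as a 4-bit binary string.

Modulo-2 division of 1110000000100 by 11001:
  pos 0: 11100 XOR 11001 = 00101
  pos 2: 10100 XOR 11001 = 01101
  pos 3: 11010 XOR 11001 = 00011
  pos 6: 11001 XOR 11001 = 00000
Remainder = 0000 (zero — the frame passes the CRC check).

0000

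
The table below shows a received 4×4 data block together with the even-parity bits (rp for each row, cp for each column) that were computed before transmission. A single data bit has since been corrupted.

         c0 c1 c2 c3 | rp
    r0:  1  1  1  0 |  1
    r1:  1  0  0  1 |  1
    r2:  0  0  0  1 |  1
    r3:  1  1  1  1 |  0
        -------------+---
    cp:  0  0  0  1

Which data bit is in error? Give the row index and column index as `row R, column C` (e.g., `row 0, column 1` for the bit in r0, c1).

row 1, column 0

Recompute each row's even parity and compare to rp:
  r0: data parity 1, sent rp 1 → ok
  r1: data parity 0, sent rp 1 → mismatch
  r2: data parity 1, sent rp 1 → ok
  r3: data parity 0, sent rp 0 → ok
Recompute each column's even parity and compare to cp:
  c0: data parity 1, sent cp 0 → mismatch
  c1: data parity 0, sent cp 0 → ok
  c2: data parity 0, sent cp 0 → ok
  c3: data parity 1, sent cp 1 → ok
Exactly one row (r1) and one column (c0) fail → the flipped bit is at their intersection.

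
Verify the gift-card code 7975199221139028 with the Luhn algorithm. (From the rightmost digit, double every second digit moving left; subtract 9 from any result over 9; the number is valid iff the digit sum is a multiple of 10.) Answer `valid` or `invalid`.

From the right, keep odd positions and double even positions (subtract 9 from any doubled value over 9):
  doubled (positions 2,4,...): 4 9 2 4 9 2 5 5 → sum 40
  kept (positions 1,3,...): 8 0 3 1 2 9 5 9 → sum 37
Total = 77.
77 mod 10 = 7, so the number is invalid.

invalid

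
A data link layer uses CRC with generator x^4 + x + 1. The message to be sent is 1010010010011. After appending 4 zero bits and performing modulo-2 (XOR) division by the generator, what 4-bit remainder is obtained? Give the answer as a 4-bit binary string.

0101

Append 4 zeros: 10100100100110000. Divide by 10011 (XOR where the leading bit is 1):
  pos 0: 10100 XOR 10011 = 00111
  pos 2: 11110 XOR 10011 = 01101
  pos 3: 11010 XOR 10011 = 01001
  pos 4: 10011 XOR 10011 = 00000
  pos 11: 11000 XOR 10011 = 01011
  pos 12: 10110 XOR 10011 = 00101
Remainder (last 4 bits) = 0101. This is the CRC / FCS.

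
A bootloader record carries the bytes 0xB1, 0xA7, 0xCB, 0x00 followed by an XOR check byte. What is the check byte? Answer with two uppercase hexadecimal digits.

DD

XOR the bytes together:
  start with 0xB1
  0xB1 ⊕ 0xA7 = 0x16
  0x16 ⊕ 0xCB = 0xDD
  0xDD ⊕ 0x00 = 0xDD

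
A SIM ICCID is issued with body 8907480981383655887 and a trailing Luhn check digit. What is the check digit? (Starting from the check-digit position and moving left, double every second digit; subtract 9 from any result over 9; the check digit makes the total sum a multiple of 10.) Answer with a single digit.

2

Partial digits right→left: 7 8 8 5 5 6 3 8 3 1 8 9 0 8 4 7 0 9 8
Double every second digit counting from the check-digit position (so the 1st, 3rd, 5th, ... of the partial from the right).
  doubled (with −9 where >9): 5 7 1 6 6 7 0 8 0 7 → sum 47
  kept as-is: 8 5 6 8 1 9 8 7 9 → sum 61
Total = 47 + 61 = 108.
Check digit = (10 − (108 mod 10)) mod 10 = 2.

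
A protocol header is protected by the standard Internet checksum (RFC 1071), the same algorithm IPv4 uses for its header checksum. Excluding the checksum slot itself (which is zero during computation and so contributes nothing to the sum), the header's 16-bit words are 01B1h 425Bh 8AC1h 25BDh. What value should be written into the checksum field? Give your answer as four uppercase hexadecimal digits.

0B75

One's-complement addition (fold any carry out of bit 15 back into bit 0):
  0x01B1 + 0x425B = 0x0440C
  0x440C + 0x8AC1 = 0x0CECD
  0xCECD + 0x25BD = 0x0F48A
One's-complement sum = 0xF48A.
Checksum = ~0xF48A & 0xFFFF = 0x0B75.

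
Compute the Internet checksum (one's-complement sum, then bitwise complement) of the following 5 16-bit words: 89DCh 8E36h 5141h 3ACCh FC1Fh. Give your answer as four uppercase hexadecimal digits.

5FBF

One's-complement addition (fold any carry out of bit 15 back into bit 0):
  0x89DC + 0x8E36 = 0x11812 → wrap carry → 0x1813
  0x1813 + 0x5141 = 0x06954
  0x6954 + 0x3ACC = 0x0A420
  0xA420 + 0xFC1F = 0x1A03F → wrap carry → 0xA040
One's-complement sum = 0xA040.
Checksum = ~0xA040 & 0xFFFF = 0x5FBF.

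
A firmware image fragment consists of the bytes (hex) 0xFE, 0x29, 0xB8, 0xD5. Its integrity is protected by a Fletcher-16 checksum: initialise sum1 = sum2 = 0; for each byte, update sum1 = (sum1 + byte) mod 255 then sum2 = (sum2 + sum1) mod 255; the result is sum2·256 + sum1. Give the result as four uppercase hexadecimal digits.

BEB6

Running sums (mod 255):
  after byte 0 (0xFE): sum1=254, sum2=254
  after byte 1 (0x29): sum1=40, sum2=39
  after byte 2 (0xB8): sum1=224, sum2=8
  after byte 3 (0xD5): sum1=182, sum2=190
Checksum = sum2·256 + sum1 = 190·256 + 182 = 48822 = 0xBEB6.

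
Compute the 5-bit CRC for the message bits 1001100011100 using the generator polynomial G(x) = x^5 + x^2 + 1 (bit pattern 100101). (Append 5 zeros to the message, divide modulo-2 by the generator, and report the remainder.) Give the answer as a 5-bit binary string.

10001

Append 5 zeros: 100110001110000000. Divide by 100101 (XOR where the leading bit is 1):
  pos 0: 100110 XOR 100101 = 000011
  pos 4: 110011 XOR 100101 = 010110
  pos 5: 101101 XOR 100101 = 001000
  pos 7: 100000 XOR 100101 = 000101
  pos 10: 101000 XOR 100101 = 001101
  pos 12: 110100 XOR 100101 = 010001
Remainder (last 5 bits) = 10001. This is the CRC / FCS.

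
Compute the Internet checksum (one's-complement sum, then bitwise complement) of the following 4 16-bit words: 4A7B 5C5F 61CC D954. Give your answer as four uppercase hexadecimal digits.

1E04

One's-complement addition (fold any carry out of bit 15 back into bit 0):
  0x4A7B + 0x5C5F = 0x0A6DA
  0xA6DA + 0x61CC = 0x108A6 → wrap carry → 0x08A7
  0x08A7 + 0xD954 = 0x0E1FB
One's-complement sum = 0xE1FB.
Checksum = ~0xE1FB & 0xFFFF = 0x1E04.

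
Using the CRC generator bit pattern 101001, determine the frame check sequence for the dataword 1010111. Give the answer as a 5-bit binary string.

00100

Append 5 zeros: 101011100000. Divide by 101001 (XOR where the leading bit is 1):
  pos 0: 101011 XOR 101001 = 000010
  pos 4: 101000 XOR 101001 = 000001
Remainder (last 5 bits) = 00100. This is the CRC / FCS.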